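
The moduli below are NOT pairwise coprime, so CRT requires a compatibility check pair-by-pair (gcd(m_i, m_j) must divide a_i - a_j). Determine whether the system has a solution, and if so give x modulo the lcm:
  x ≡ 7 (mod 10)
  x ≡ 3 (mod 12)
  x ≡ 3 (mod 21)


Moduli 10, 12, 21 are not pairwise coprime, so CRT works modulo lcm(m_i) when all pairwise compatibility conditions hold.
Pairwise compatibility: gcd(m_i, m_j) must divide a_i - a_j for every pair.
Merge one congruence at a time:
  Start: x ≡ 7 (mod 10).
  Combine with x ≡ 3 (mod 12): gcd(10, 12) = 2; 3 - 7 = -4, which IS divisible by 2, so compatible.
    Write x = 7 + 10·t and substitute into x ≡ 3 (mod 12): 10·t ≡ 3 − 7 = -4 (mod 12).
    Divide the congruence (and modulus) by g = 2: 5·t ≡ -2 (mod 6).
    Reduce coefficients mod 6: 5·t ≡ 4 (mod 6).
    The inverse of 5 mod 6 is 5 (since 5·5 = 25 = 4·6 + 1), so t ≡ 5·4 = 20 ≡ 2 (mod 6).
    Then x = 7 + 10·2 = 27, valid modulo lcm(10, 12) = 60: x ≡ 27 (mod 60).
  Combine with x ≡ 3 (mod 21): gcd(60, 21) = 3; 3 - 27 = -24, which IS divisible by 3, so compatible.
    Write x = 27 + 60·t and substitute into x ≡ 3 (mod 21): 60·t ≡ 3 − 27 = -24 (mod 21).
    Divide the congruence (and modulus) by g = 3: 20·t ≡ -8 (mod 7).
    Reduce coefficients mod 7: 6·t ≡ 6 (mod 7).
    The inverse of 6 mod 7 is 6 (since 6·6 = 36 = 5·7 + 1), so t ≡ 6·6 = 36 ≡ 1 (mod 7).
    Then x = 27 + 60·1 = 87, valid modulo lcm(60, 21) = 420: x ≡ 87 (mod 420).
Verify: 87 mod 10 = 7, 87 mod 12 = 3, 87 mod 21 = 3.

x ≡ 87 (mod 420).


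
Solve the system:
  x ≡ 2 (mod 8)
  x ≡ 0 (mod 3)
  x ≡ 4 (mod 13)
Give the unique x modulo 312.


Moduli 8, 3, 13 are pairwise coprime; by CRT there is a unique solution modulo M = 8 · 3 · 13 = 312.
Solve pairwise, accumulating the modulus:
  Start with x ≡ 2 (mod 8).
  Combine with x ≡ 0 (mod 3): since gcd(8, 3) = 1, we get a unique residue mod 24.
    Write x = 2 + 8·t and substitute into x ≡ 0 (mod 3): 8·t ≡ 0 − 2 = -2 (mod 3).
    Reduce coefficients mod 3: 2·t ≡ 1 (mod 3).
    The inverse of 2 mod 3 is 2 (since 2·2 = 4 = 1·3 + 1), so t ≡ 2·1 = 2 ≡ 2 (mod 3).
    Then x = 2 + 8·2 = 18, valid modulo lcm(8, 3) = 24: x ≡ 18 (mod 24).
  Combine with x ≡ 4 (mod 13): since gcd(24, 13) = 1, we get a unique residue mod 312.
    Write x = 18 + 24·t and substitute into x ≡ 4 (mod 13): 24·t ≡ 4 − 18 = -14 (mod 13).
    Reduce coefficients mod 13: 11·t ≡ 12 (mod 13).
    The inverse of 11 mod 13 is 6 (since 11·6 = 66 = 5·13 + 1), so t ≡ 6·12 = 72 ≡ 7 (mod 13).
    Then x = 18 + 24·7 = 186, valid modulo lcm(24, 13) = 312: x ≡ 186 (mod 312).
Verify: 186 mod 8 = 2 ✓, 186 mod 3 = 0 ✓, 186 mod 13 = 4 ✓.

x ≡ 186 (mod 312).


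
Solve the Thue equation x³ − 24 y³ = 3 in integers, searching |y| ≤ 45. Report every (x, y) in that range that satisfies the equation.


The equation is x³ - 24y³ = 3. For fixed y, x³ = 24·y³ + 3, so a solution requires the RHS to be a perfect cube.
Strategy: iterate y from -45 to 45, compute RHS = 24·y³ + 3, and check whether it is a (positive or negative) perfect cube.
Check small values of y:
  y = 0: RHS = 3 is not a perfect cube.
  y = 1: RHS = 27 = (3)³ ⇒ x = 3 works.
  y = -1: RHS = -21 is not a perfect cube.
  y = 2: RHS = 195 is not a perfect cube.
  y = -2: RHS = -189 is not a perfect cube.
  y = 3: RHS = 651 is not a perfect cube.
  y = -3: RHS = -645 is not a perfect cube.
Continuing the search up to |y| = 45 finds no further solutions beyond those listed.
Collected solutions: (3, 1).

Solutions (with |y| ≤ 45): (3, 1).


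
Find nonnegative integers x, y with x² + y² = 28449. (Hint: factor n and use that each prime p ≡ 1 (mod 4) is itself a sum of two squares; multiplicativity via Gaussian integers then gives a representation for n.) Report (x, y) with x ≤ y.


Step 1: Factor n = 28449 = 3^2 · 29 · 109.
Step 2: Check the mod-4 condition on each prime factor: 3 ≡ 3 (mod 4), exponent 2 (must be even); 29 ≡ 1 (mod 4), exponent 1; 109 ≡ 1 (mod 4), exponent 1.
All primes ≡ 3 (mod 4) appear to even exponent (or don't appear), so by the two-squares theorem n IS expressible as a sum of two squares.
Step 3: Build a representation. Group n = k² · m with k = 3 and m = 29 · 109 = 3161 (a product of primes ≡ 1 (mod 4)); a representation of m scales to one of n via (k·x)² + (k·y)² = k²(x² + y²). Each prime p ≡ 1 (mod 4) is itself a sum of two squares; find a² by testing p − a² for a perfect square:
  29: 29 − 1² = 28, 29 − 2² = 25 = 5² ⇒ 29 = 2² + 5².
  109: 109 − 1² = 108, 109 − 2² = 105, 109 − 3² = 100 = 10² ⇒ 109 = 3² + 10².
  Combine using the Brahmagupta–Fibonacci identity (a² + b²)(c² + d²) = (ac − bd)² + (ad + bc)² = (ac + bd)² + (ad − bc)²:
  29 · 109 = 3161: from (2² + 5²)(3² + 10²), take (2·3 − 5·10, 2·10 + 5·3) = (6 − 50, 20 + 15) = (-44, 35); dropping signs (only squares matter) gives (44, 35); check 44² + 35² = 1936 + 1225 = 3161 ✓.
  Scale by k = 3: (3·44, 3·35) = (132, 105).
Step 4: Order so x ≤ y and verify: 105² + 132² = 11025 + 17424 = 28449 = n. ✓

n = 28449 = 105² + 132² (one valid representation with x ≤ y).


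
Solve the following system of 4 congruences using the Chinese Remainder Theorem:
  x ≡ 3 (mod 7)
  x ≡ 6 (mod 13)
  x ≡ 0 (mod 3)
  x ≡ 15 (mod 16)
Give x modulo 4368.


Product of moduli M = 7 · 13 · 3 · 16 = 4368.
Merge one congruence at a time:
  Start: x ≡ 3 (mod 7).
  Combine with x ≡ 6 (mod 13); new modulus lcm = 91.
    Write x = 3 + 7·t and substitute into x ≡ 6 (mod 13): 7·t ≡ 6 − 3 = 3 (mod 13).
    The inverse of 7 mod 13 is 2 (since 7·2 = 14 = 1·13 + 1), so t ≡ 2·3 = 6 ≡ 6 (mod 13).
    Then x = 3 + 7·6 = 45, valid modulo lcm(7, 13) = 91: x ≡ 45 (mod 91).
  Combine with x ≡ 0 (mod 3); new modulus lcm = 273.
    Write x = 45 + 91·t and substitute into x ≡ 0 (mod 3): 91·t ≡ 0 − 45 = -45 (mod 3).
    Reduce coefficients mod 3: 1·t ≡ 0 (mod 3).
    So t ≡ 0 (mod 3).
    Then x = 45 + 91·0 = 45, valid modulo lcm(91, 3) = 273: x ≡ 45 (mod 273).
  Combine with x ≡ 15 (mod 16); new modulus lcm = 4368.
    Write x = 45 + 273·t and substitute into x ≡ 15 (mod 16): 273·t ≡ 15 − 45 = -30 (mod 16).
    Reduce coefficients mod 16: 1·t ≡ 2 (mod 16).
    So t ≡ 2 (mod 16).
    Then x = 45 + 273·2 = 591, valid modulo lcm(273, 16) = 4368: x ≡ 591 (mod 4368).
Verify against each original: 591 mod 7 = 3, 591 mod 13 = 6, 591 mod 3 = 0, 591 mod 16 = 15.

x ≡ 591 (mod 4368).


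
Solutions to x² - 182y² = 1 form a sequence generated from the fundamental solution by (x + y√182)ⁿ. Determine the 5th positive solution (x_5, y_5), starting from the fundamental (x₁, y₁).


Step 1: Find the fundamental solution (x₁, y₁) of x² - 182y² = 1.
  Expand √182 as a continued fraction. a₀ = ⌊√182⌋ = 13; iterate m_{k+1} = d_k·a_k − m_k, d_{k+1} = (182 − m_{k+1}²)/d_k, a_{k+1} = ⌊(a₀ + m_{k+1})/d_{k+1}⌋ (starting m₀ = 0, d₀ = 1), with convergents p_k = a_k·p_{k-1} + p_{k-2}, q_k = a_k·q_{k-1} + q_{k-2} (p₋₁ = 1, q₋₁ = 0):
  k = 0: a₀ = 13; p₀/q₀ = 13/1; p₀² − 182·q₀² = 169 − 182 = -13.
  k = 1: m = 13, d = 13, a = ⌊(13 + 13)/13⌋ = 2; p/q = (2·13 + 1)/(2·1 + 0) = 27/2; p² − 182·q² = 729 − 728 = 1.
  The first convergent with p² − 182·q² = 1 gives the fundamental solution (x₁, y₁) = (27, 2).
Step 2: Apply the recurrence (x_{n+1}, y_{n+1}) = (x₁x_n + 182y₁y_n, x₁y_n + y₁x_n) repeatedly.
  From (x_1, y_1) = (27, 2): x_2 = 27·27 + 182·2·2 = 1457; y_2 = 27·2 + 2·27 = 108.
  From (x_2, y_2) = (1457, 108): x_3 = 27·1457 + 182·2·108 = 78651; y_3 = 27·108 + 2·1457 = 5830.
  From (x_3, y_3) = (78651, 5830): x_4 = 27·78651 + 182·2·5830 = 4245697; y_4 = 27·5830 + 2·78651 = 314712.
  From (x_4, y_4) = (4245697, 314712): x_5 = 27·4245697 + 182·2·314712 = 229188987; y_5 = 27·314712 + 2·4245697 = 16988618.
Step 3: Verify x_5² - 182·y_5² = 52527591762086169 - 52527591762086168 = 1 (should be 1). ✓

(x_1, y_1) = (27, 2); (x_5, y_5) = (229188987, 16988618).


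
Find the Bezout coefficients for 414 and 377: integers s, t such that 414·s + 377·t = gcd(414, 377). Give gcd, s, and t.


Euclidean algorithm on (414, 377) — divide until remainder is 0:
  414 = 1 · 377 + 37
  377 = 10 · 37 + 7
  37 = 5 · 7 + 2
  7 = 3 · 2 + 1
  2 = 2 · 1 + 0
gcd(414, 377) = 1.
Track Bezout coefficients alongside the remainders: start with r₀ = 414 = a·1 + b·0 (s = 1, t = 0) and r₁ = 377 = a·0 + b·1 (s = 0, t = 1); each new remainder r_{k+1} = r_{k-1} − q_k·r_k inherits s_{k+1} = s_{k-1} − q_k·s_k, t_{k+1} = t_{k-1} − q_k·t_k, so r_k = a·s_k + b·t_k at every step:
  q = 1: r = 37, s = 1 − 1·0 = 1, t = 0 − 1·1 = -1  (check: 414·1 + 377·(-1) = 37)
  q = 10: r = 7, s = 0 − 10·1 = -10, t = 1 − 10·(-1) = 11  (check: 414·(-10) + 377·11 = 7)
  q = 5: r = 2, s = 1 − 5·(-10) = 51, t = -1 − 5·11 = -56  (check: 414·51 + 377·(-56) = 2)
  q = 3: r = 1, s = -10 − 3·51 = -163, t = 11 − 3·(-56) = 179  (check: 414·(-163) + 377·179 = 1)
The row with r = 1 (the gcd) gives the Bezout coefficients s = -163, t = 179.
Result: 414 · (-163) + 377 · (179) = 1.

gcd(414, 377) = 1; s = -163, t = 179 (check: 414·(-163) + 377·179 = 1).


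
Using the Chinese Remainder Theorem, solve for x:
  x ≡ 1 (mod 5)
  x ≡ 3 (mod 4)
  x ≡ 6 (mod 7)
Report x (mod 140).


Moduli 5, 4, 7 are pairwise coprime; by CRT there is a unique solution modulo M = 5 · 4 · 7 = 140.
Solve pairwise, accumulating the modulus:
  Start with x ≡ 1 (mod 5).
  Combine with x ≡ 3 (mod 4): since gcd(5, 4) = 1, we get a unique residue mod 20.
    Write x = 1 + 5·t and substitute into x ≡ 3 (mod 4): 5·t ≡ 3 − 1 = 2 (mod 4).
    Reduce coefficients mod 4: 1·t ≡ 2 (mod 4).
    So t ≡ 2 (mod 4).
    Then x = 1 + 5·2 = 11, valid modulo lcm(5, 4) = 20: x ≡ 11 (mod 20).
  Combine with x ≡ 6 (mod 7): since gcd(20, 7) = 1, we get a unique residue mod 140.
    Write x = 11 + 20·t and substitute into x ≡ 6 (mod 7): 20·t ≡ 6 − 11 = -5 (mod 7).
    Reduce coefficients mod 7: 6·t ≡ 2 (mod 7).
    The inverse of 6 mod 7 is 6 (since 6·6 = 36 = 5·7 + 1), so t ≡ 6·2 = 12 ≡ 5 (mod 7).
    Then x = 11 + 20·5 = 111, valid modulo lcm(20, 7) = 140: x ≡ 111 (mod 140).
Verify: 111 mod 5 = 1 ✓, 111 mod 4 = 3 ✓, 111 mod 7 = 6 ✓.

x ≡ 111 (mod 140).


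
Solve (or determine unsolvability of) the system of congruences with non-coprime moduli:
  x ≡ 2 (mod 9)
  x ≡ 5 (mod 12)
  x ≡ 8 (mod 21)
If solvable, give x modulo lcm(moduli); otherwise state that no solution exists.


Moduli 9, 12, 21 are not pairwise coprime, so CRT works modulo lcm(m_i) when all pairwise compatibility conditions hold.
Pairwise compatibility: gcd(m_i, m_j) must divide a_i - a_j for every pair.
Merge one congruence at a time:
  Start: x ≡ 2 (mod 9).
  Combine with x ≡ 5 (mod 12): gcd(9, 12) = 3; 5 - 2 = 3, which IS divisible by 3, so compatible.
    Write x = 2 + 9·t and substitute into x ≡ 5 (mod 12): 9·t ≡ 5 − 2 = 3 (mod 12).
    Divide the congruence (and modulus) by g = 3: 3·t ≡ 1 (mod 4).
    The inverse of 3 mod 4 is 3 (since 3·3 = 9 = 2·4 + 1), so t ≡ 3·1 = 3 ≡ 3 (mod 4).
    Then x = 2 + 9·3 = 29, valid modulo lcm(9, 12) = 36: x ≡ 29 (mod 36).
  Combine with x ≡ 8 (mod 21): gcd(36, 21) = 3; 8 - 29 = -21, which IS divisible by 3, so compatible.
    Write x = 29 + 36·t and substitute into x ≡ 8 (mod 21): 36·t ≡ 8 − 29 = -21 (mod 21).
    Divide the congruence (and modulus) by g = 3: 12·t ≡ -7 (mod 7).
    Reduce coefficients mod 7: 5·t ≡ 0 (mod 7).
    The inverse of 5 mod 7 is 3 (since 5·3 = 15 = 2·7 + 1), so t ≡ 3·0 = 0 ≡ 0 (mod 7).
    Then x = 29 + 36·0 = 29, valid modulo lcm(36, 21) = 252: x ≡ 29 (mod 252).
Verify: 29 mod 9 = 2, 29 mod 12 = 5, 29 mod 21 = 8.

x ≡ 29 (mod 252).


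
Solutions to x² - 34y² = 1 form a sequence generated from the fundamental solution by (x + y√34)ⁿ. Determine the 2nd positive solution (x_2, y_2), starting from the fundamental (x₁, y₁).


Step 1: Find the fundamental solution (x₁, y₁) of x² - 34y² = 1.
  Expand √34 as a continued fraction. a₀ = ⌊√34⌋ = 5; iterate m_{k+1} = d_k·a_k − m_k, d_{k+1} = (34 − m_{k+1}²)/d_k, a_{k+1} = ⌊(a₀ + m_{k+1})/d_{k+1}⌋ (starting m₀ = 0, d₀ = 1), with convergents p_k = a_k·p_{k-1} + p_{k-2}, q_k = a_k·q_{k-1} + q_{k-2} (p₋₁ = 1, q₋₁ = 0):
  k = 0: a₀ = 5; p₀/q₀ = 5/1; p₀² − 34·q₀² = 25 − 34 = -9.
  k = 1: m = 5, d = 9, a = ⌊(5 + 5)/9⌋ = 1; p/q = (1·5 + 1)/(1·1 + 0) = 6/1; p² − 34·q² = 36 − 34 = 2.
  k = 2: m = 4, d = 2, a = ⌊(5 + 4)/2⌋ = 4; p/q = (4·6 + 5)/(4·1 + 1) = 29/5; p² − 34·q² = 841 − 850 = -9.
  k = 3: m = 4, d = 9, a = ⌊(5 + 4)/9⌋ = 1; p/q = (1·29 + 6)/(1·5 + 1) = 35/6; p² − 34·q² = 1225 − 1224 = 1.
  The first convergent with p² − 34·q² = 1 gives the fundamental solution (x₁, y₁) = (35, 6).
Step 2: Apply the recurrence (x_{n+1}, y_{n+1}) = (x₁x_n + 34y₁y_n, x₁y_n + y₁x_n) repeatedly.
  From (x_1, y_1) = (35, 6): x_2 = 35·35 + 34·6·6 = 2449; y_2 = 35·6 + 6·35 = 420.
Step 3: Verify x_2² - 34·y_2² = 5997601 - 5997600 = 1 (should be 1). ✓

(x_1, y_1) = (35, 6); (x_2, y_2) = (2449, 420).


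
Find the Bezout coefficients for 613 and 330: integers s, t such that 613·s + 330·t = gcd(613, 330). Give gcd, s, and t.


Euclidean algorithm on (613, 330) — divide until remainder is 0:
  613 = 1 · 330 + 283
  330 = 1 · 283 + 47
  283 = 6 · 47 + 1
  47 = 47 · 1 + 0
gcd(613, 330) = 1.
Track Bezout coefficients alongside the remainders: start with r₀ = 613 = a·1 + b·0 (s = 1, t = 0) and r₁ = 330 = a·0 + b·1 (s = 0, t = 1); each new remainder r_{k+1} = r_{k-1} − q_k·r_k inherits s_{k+1} = s_{k-1} − q_k·s_k, t_{k+1} = t_{k-1} − q_k·t_k, so r_k = a·s_k + b·t_k at every step:
  q = 1: r = 283, s = 1 − 1·0 = 1, t = 0 − 1·1 = -1  (check: 613·1 + 330·(-1) = 283)
  q = 1: r = 47, s = 0 − 1·1 = -1, t = 1 − 1·(-1) = 2  (check: 613·(-1) + 330·2 = 47)
  q = 6: r = 1, s = 1 − 6·(-1) = 7, t = -1 − 6·2 = -13  (check: 613·7 + 330·(-13) = 1)
The row with r = 1 (the gcd) gives the Bezout coefficients s = 7, t = -13.
Result: 613 · (7) + 330 · (-13) = 1.

gcd(613, 330) = 1; s = 7, t = -13 (check: 613·7 + 330·(-13) = 1).


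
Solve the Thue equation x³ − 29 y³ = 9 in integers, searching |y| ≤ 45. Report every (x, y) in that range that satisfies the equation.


The equation is x³ - 29y³ = 9. For fixed y, x³ = 29·y³ + 9, so a solution requires the RHS to be a perfect cube.
Strategy: iterate y from -45 to 45, compute RHS = 29·y³ + 9, and check whether it is a (positive or negative) perfect cube.
Check small values of y:
  y = 0: RHS = 9 is not a perfect cube.
  y = 1: RHS = 38 is not a perfect cube.
  y = -1: RHS = -20 is not a perfect cube.
  y = 2: RHS = 241 is not a perfect cube.
  y = -2: RHS = -223 is not a perfect cube.
  y = 3: RHS = 792 is not a perfect cube.
  y = -3: RHS = -774 is not a perfect cube.
Continuing the search up to |y| = 45 finds no solutions either.
No (x, y) in the scanned range satisfies the equation.

No integer solutions with |y| ≤ 45.


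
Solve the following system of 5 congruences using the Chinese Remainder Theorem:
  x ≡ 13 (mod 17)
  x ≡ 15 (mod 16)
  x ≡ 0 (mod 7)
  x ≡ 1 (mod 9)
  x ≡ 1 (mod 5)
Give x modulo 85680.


Product of moduli M = 17 · 16 · 7 · 9 · 5 = 85680.
Merge one congruence at a time:
  Start: x ≡ 13 (mod 17).
  Combine with x ≡ 15 (mod 16); new modulus lcm = 272.
    Write x = 13 + 17·t and substitute into x ≡ 15 (mod 16): 17·t ≡ 15 − 13 = 2 (mod 16).
    Reduce coefficients mod 16: 1·t ≡ 2 (mod 16).
    So t ≡ 2 (mod 16).
    Then x = 13 + 17·2 = 47, valid modulo lcm(17, 16) = 272: x ≡ 47 (mod 272).
  Combine with x ≡ 0 (mod 7); new modulus lcm = 1904.
    Write x = 47 + 272·t and substitute into x ≡ 0 (mod 7): 272·t ≡ 0 − 47 = -47 (mod 7).
    Reduce coefficients mod 7: 6·t ≡ 2 (mod 7).
    The inverse of 6 mod 7 is 6 (since 6·6 = 36 = 5·7 + 1), so t ≡ 6·2 = 12 ≡ 5 (mod 7).
    Then x = 47 + 272·5 = 1407, valid modulo lcm(272, 7) = 1904: x ≡ 1407 (mod 1904).
  Combine with x ≡ 1 (mod 9); new modulus lcm = 17136.
    Write x = 1407 + 1904·t and substitute into x ≡ 1 (mod 9): 1904·t ≡ 1 − 1407 = -1406 (mod 9).
    Reduce coefficients mod 9: 5·t ≡ 7 (mod 9).
    The inverse of 5 mod 9 is 2 (since 5·2 = 10 = 1·9 + 1), so t ≡ 2·7 = 14 ≡ 5 (mod 9).
    Then x = 1407 + 1904·5 = 10927, valid modulo lcm(1904, 9) = 17136: x ≡ 10927 (mod 17136).
  Combine with x ≡ 1 (mod 5); new modulus lcm = 85680.
    Write x = 10927 + 17136·t and substitute into x ≡ 1 (mod 5): 17136·t ≡ 1 − 10927 = -10926 (mod 5).
    Reduce coefficients mod 5: 1·t ≡ 4 (mod 5).
    So t ≡ 4 (mod 5).
    Then x = 10927 + 17136·4 = 79471, valid modulo lcm(17136, 5) = 85680: x ≡ 79471 (mod 85680).
Verify against each original: 79471 mod 17 = 13, 79471 mod 16 = 15, 79471 mod 7 = 0, 79471 mod 9 = 1, 79471 mod 5 = 1.

x ≡ 79471 (mod 85680).


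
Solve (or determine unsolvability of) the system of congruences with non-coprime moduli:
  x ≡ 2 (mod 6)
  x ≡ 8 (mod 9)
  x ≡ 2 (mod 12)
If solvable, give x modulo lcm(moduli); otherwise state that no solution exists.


Moduli 6, 9, 12 are not pairwise coprime, so CRT works modulo lcm(m_i) when all pairwise compatibility conditions hold.
Pairwise compatibility: gcd(m_i, m_j) must divide a_i - a_j for every pair.
Merge one congruence at a time:
  Start: x ≡ 2 (mod 6).
  Combine with x ≡ 8 (mod 9): gcd(6, 9) = 3; 8 - 2 = 6, which IS divisible by 3, so compatible.
    Write x = 2 + 6·t and substitute into x ≡ 8 (mod 9): 6·t ≡ 8 − 2 = 6 (mod 9).
    Divide the congruence (and modulus) by g = 3: 2·t ≡ 2 (mod 3).
    The inverse of 2 mod 3 is 2 (since 2·2 = 4 = 1·3 + 1), so t ≡ 2·2 = 4 ≡ 1 (mod 3).
    Then x = 2 + 6·1 = 8, valid modulo lcm(6, 9) = 18: x ≡ 8 (mod 18).
  Combine with x ≡ 2 (mod 12): gcd(18, 12) = 6; 2 - 8 = -6, which IS divisible by 6, so compatible.
    Write x = 8 + 18·t and substitute into x ≡ 2 (mod 12): 18·t ≡ 2 − 8 = -6 (mod 12).
    Divide the congruence (and modulus) by g = 6: 3·t ≡ -1 (mod 2).
    Reduce coefficients mod 2: 1·t ≡ 1 (mod 2).
    So t ≡ 1 (mod 2).
    Then x = 8 + 18·1 = 26, valid modulo lcm(18, 12) = 36: x ≡ 26 (mod 36).
Verify: 26 mod 6 = 2, 26 mod 9 = 8, 26 mod 12 = 2.

x ≡ 26 (mod 36).


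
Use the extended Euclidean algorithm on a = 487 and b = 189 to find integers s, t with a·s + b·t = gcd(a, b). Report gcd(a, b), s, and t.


Euclidean algorithm on (487, 189) — divide until remainder is 0:
  487 = 2 · 189 + 109
  189 = 1 · 109 + 80
  109 = 1 · 80 + 29
  80 = 2 · 29 + 22
  29 = 1 · 22 + 7
  22 = 3 · 7 + 1
  7 = 7 · 1 + 0
gcd(487, 189) = 1.
Track Bezout coefficients alongside the remainders: start with r₀ = 487 = a·1 + b·0 (s = 1, t = 0) and r₁ = 189 = a·0 + b·1 (s = 0, t = 1); each new remainder r_{k+1} = r_{k-1} − q_k·r_k inherits s_{k+1} = s_{k-1} − q_k·s_k, t_{k+1} = t_{k-1} − q_k·t_k, so r_k = a·s_k + b·t_k at every step:
  q = 2: r = 109, s = 1 − 2·0 = 1, t = 0 − 2·1 = -2  (check: 487·1 + 189·(-2) = 109)
  q = 1: r = 80, s = 0 − 1·1 = -1, t = 1 − 1·(-2) = 3  (check: 487·(-1) + 189·3 = 80)
  q = 1: r = 29, s = 1 − 1·(-1) = 2, t = -2 − 1·3 = -5  (check: 487·2 + 189·(-5) = 29)
  q = 2: r = 22, s = -1 − 2·2 = -5, t = 3 − 2·(-5) = 13  (check: 487·(-5) + 189·13 = 22)
  q = 1: r = 7, s = 2 − 1·(-5) = 7, t = -5 − 1·13 = -18  (check: 487·7 + 189·(-18) = 7)
  q = 3: r = 1, s = -5 − 3·7 = -26, t = 13 − 3·(-18) = 67  (check: 487·(-26) + 189·67 = 1)
The row with r = 1 (the gcd) gives the Bezout coefficients s = -26, t = 67.
Result: 487 · (-26) + 189 · (67) = 1.

gcd(487, 189) = 1; s = -26, t = 67 (check: 487·(-26) + 189·67 = 1).


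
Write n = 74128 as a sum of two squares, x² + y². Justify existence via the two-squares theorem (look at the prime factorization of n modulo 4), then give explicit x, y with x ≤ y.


Step 1: Factor n = 74128 = 2^4 · 41 · 113.
Step 2: Check the mod-4 condition on each prime factor: 2 = 2 (special); 41 ≡ 1 (mod 4), exponent 1; 113 ≡ 1 (mod 4), exponent 1.
All primes ≡ 3 (mod 4) appear to even exponent (or don't appear), so by the two-squares theorem n IS expressible as a sum of two squares.
Step 3: Build a representation. Group n = k² · m with k = 4 and m = 41 · 113 = 4633 (a product of primes ≡ 1 (mod 4)); a representation of m scales to one of n via (k·x)² + (k·y)² = k²(x² + y²). Each prime p ≡ 1 (mod 4) is itself a sum of two squares; find a² by testing p − a² for a perfect square:
  41: 41 − 1² = 40, 41 − 2² = 37, 41 − 3² = 32, 41 − 4² = 25 = 5² ⇒ 41 = 4² + 5².
  113: 113 − 1² = 112, 113 − 2² = 109, 113 − 3² = 104, 113 − 4² = 97, 113 − 5² = 88, 113 − 6² = 77, 113 − 7² = 64 = 8² ⇒ 113 = 7² + 8².
  Combine using the Brahmagupta–Fibonacci identity (a² + b²)(c² + d²) = (ac − bd)² + (ad + bc)² = (ac + bd)² + (ad − bc)²:
  41 · 113 = 4633: from (4² + 5²)(7² + 8²), take (4·7 − 5·8, 4·8 + 5·7) = (28 − 40, 32 + 35) = (-12, 67); dropping signs (only squares matter) gives (12, 67); check 12² + 67² = 144 + 4489 = 4633 ✓.
  Scale by k = 4: (4·12, 4·67) = (48, 268).
Step 4: Order so x ≤ y and verify: 48² + 268² = 2304 + 71824 = 74128 = n. ✓

n = 74128 = 48² + 268² (one valid representation with x ≤ y).


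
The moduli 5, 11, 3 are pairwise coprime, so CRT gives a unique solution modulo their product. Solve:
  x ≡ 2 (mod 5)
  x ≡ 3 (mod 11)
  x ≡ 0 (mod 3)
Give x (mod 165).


Moduli 5, 11, 3 are pairwise coprime; by CRT there is a unique solution modulo M = 5 · 11 · 3 = 165.
Solve pairwise, accumulating the modulus:
  Start with x ≡ 2 (mod 5).
  Combine with x ≡ 3 (mod 11): since gcd(5, 11) = 1, we get a unique residue mod 55.
    Write x = 2 + 5·t and substitute into x ≡ 3 (mod 11): 5·t ≡ 3 − 2 = 1 (mod 11).
    The inverse of 5 mod 11 is 9 (since 5·9 = 45 = 4·11 + 1), so t ≡ 9·1 = 9 ≡ 9 (mod 11).
    Then x = 2 + 5·9 = 47, valid modulo lcm(5, 11) = 55: x ≡ 47 (mod 55).
  Combine with x ≡ 0 (mod 3): since gcd(55, 3) = 1, we get a unique residue mod 165.
    Write x = 47 + 55·t and substitute into x ≡ 0 (mod 3): 55·t ≡ 0 − 47 = -47 (mod 3).
    Reduce coefficients mod 3: 1·t ≡ 1 (mod 3).
    So t ≡ 1 (mod 3).
    Then x = 47 + 55·1 = 102, valid modulo lcm(55, 3) = 165: x ≡ 102 (mod 165).
Verify: 102 mod 5 = 2 ✓, 102 mod 11 = 3 ✓, 102 mod 3 = 0 ✓.

x ≡ 102 (mod 165).


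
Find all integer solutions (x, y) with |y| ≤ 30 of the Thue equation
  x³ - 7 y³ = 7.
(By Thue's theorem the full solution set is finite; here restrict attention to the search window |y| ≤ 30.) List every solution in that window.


The equation is x³ - 7y³ = 7. For fixed y, x³ = 7·y³ + 7, so a solution requires the RHS to be a perfect cube.
Strategy: iterate y from -30 to 30, compute RHS = 7·y³ + 7, and check whether it is a (positive or negative) perfect cube.
Check small values of y:
  y = 0: RHS = 7 is not a perfect cube.
  y = 1: RHS = 14 is not a perfect cube.
  y = -1: RHS = 0 = (0)³ ⇒ x = 0 works.
  y = 2: RHS = 63 is not a perfect cube.
  y = -2: RHS = -49 is not a perfect cube.
  y = 3: RHS = 196 is not a perfect cube.
  y = -3: RHS = -182 is not a perfect cube.
Continuing the search up to |y| = 30 finds no further solutions beyond those listed.
Collected solutions: (0, -1).

Solutions (with |y| ≤ 30): (0, -1).


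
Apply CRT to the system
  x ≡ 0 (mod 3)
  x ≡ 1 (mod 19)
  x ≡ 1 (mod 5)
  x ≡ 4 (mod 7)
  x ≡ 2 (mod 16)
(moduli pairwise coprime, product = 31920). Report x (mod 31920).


Product of moduli M = 3 · 19 · 5 · 7 · 16 = 31920.
Merge one congruence at a time:
  Start: x ≡ 0 (mod 3).
  Combine with x ≡ 1 (mod 19); new modulus lcm = 57.
    Write x = 0 + 3·t and substitute into x ≡ 1 (mod 19): 3·t ≡ 1 − 0 = 1 (mod 19).
    The inverse of 3 mod 19 is 13 (since 3·13 = 39 = 2·19 + 1), so t ≡ 13·1 = 13 ≡ 13 (mod 19).
    Then x = 0 + 3·13 = 39, valid modulo lcm(3, 19) = 57: x ≡ 39 (mod 57).
  Combine with x ≡ 1 (mod 5); new modulus lcm = 285.
    Write x = 39 + 57·t and substitute into x ≡ 1 (mod 5): 57·t ≡ 1 − 39 = -38 (mod 5).
    Reduce coefficients mod 5: 2·t ≡ 2 (mod 5).
    The inverse of 2 mod 5 is 3 (since 2·3 = 6 = 1·5 + 1), so t ≡ 3·2 = 6 ≡ 1 (mod 5).
    Then x = 39 + 57·1 = 96, valid modulo lcm(57, 5) = 285: x ≡ 96 (mod 285).
  Combine with x ≡ 4 (mod 7); new modulus lcm = 1995.
    Write x = 96 + 285·t and substitute into x ≡ 4 (mod 7): 285·t ≡ 4 − 96 = -92 (mod 7).
    Reduce coefficients mod 7: 5·t ≡ 6 (mod 7).
    The inverse of 5 mod 7 is 3 (since 5·3 = 15 = 2·7 + 1), so t ≡ 3·6 = 18 ≡ 4 (mod 7).
    Then x = 96 + 285·4 = 1236, valid modulo lcm(285, 7) = 1995: x ≡ 1236 (mod 1995).
  Combine with x ≡ 2 (mod 16); new modulus lcm = 31920.
    Write x = 1236 + 1995·t and substitute into x ≡ 2 (mod 16): 1995·t ≡ 2 − 1236 = -1234 (mod 16).
    Reduce coefficients mod 16: 11·t ≡ 14 (mod 16).
    The inverse of 11 mod 16 is 3 (since 11·3 = 33 = 2·16 + 1), so t ≡ 3·14 = 42 ≡ 10 (mod 16).
    Then x = 1236 + 1995·10 = 21186, valid modulo lcm(1995, 16) = 31920: x ≡ 21186 (mod 31920).
Verify against each original: 21186 mod 3 = 0, 21186 mod 19 = 1, 21186 mod 5 = 1, 21186 mod 7 = 4, 21186 mod 16 = 2.

x ≡ 21186 (mod 31920).


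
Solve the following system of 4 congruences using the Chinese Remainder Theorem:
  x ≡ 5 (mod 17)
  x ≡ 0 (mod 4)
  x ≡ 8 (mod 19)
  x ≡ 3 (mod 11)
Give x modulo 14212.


Product of moduli M = 17 · 4 · 19 · 11 = 14212.
Merge one congruence at a time:
  Start: x ≡ 5 (mod 17).
  Combine with x ≡ 0 (mod 4); new modulus lcm = 68.
    Write x = 5 + 17·t and substitute into x ≡ 0 (mod 4): 17·t ≡ 0 − 5 = -5 (mod 4).
    Reduce coefficients mod 4: 1·t ≡ 3 (mod 4).
    So t ≡ 3 (mod 4).
    Then x = 5 + 17·3 = 56, valid modulo lcm(17, 4) = 68: x ≡ 56 (mod 68).
  Combine with x ≡ 8 (mod 19); new modulus lcm = 1292.
    Write x = 56 + 68·t and substitute into x ≡ 8 (mod 19): 68·t ≡ 8 − 56 = -48 (mod 19).
    Reduce coefficients mod 19: 11·t ≡ 9 (mod 19).
    The inverse of 11 mod 19 is 7 (since 11·7 = 77 = 4·19 + 1), so t ≡ 7·9 = 63 ≡ 6 (mod 19).
    Then x = 56 + 68·6 = 464, valid modulo lcm(68, 19) = 1292: x ≡ 464 (mod 1292).
  Combine with x ≡ 3 (mod 11); new modulus lcm = 14212.
    Write x = 464 + 1292·t and substitute into x ≡ 3 (mod 11): 1292·t ≡ 3 − 464 = -461 (mod 11).
    Reduce coefficients mod 11: 5·t ≡ 1 (mod 11).
    The inverse of 5 mod 11 is 9 (since 5·9 = 45 = 4·11 + 1), so t ≡ 9·1 = 9 ≡ 9 (mod 11).
    Then x = 464 + 1292·9 = 12092, valid modulo lcm(1292, 11) = 14212: x ≡ 12092 (mod 14212).
Verify against each original: 12092 mod 17 = 5, 12092 mod 4 = 0, 12092 mod 19 = 8, 12092 mod 11 = 3.

x ≡ 12092 (mod 14212).


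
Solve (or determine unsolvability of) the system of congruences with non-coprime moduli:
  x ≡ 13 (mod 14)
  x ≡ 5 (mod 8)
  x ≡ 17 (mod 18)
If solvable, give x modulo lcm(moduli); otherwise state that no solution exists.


Moduli 14, 8, 18 are not pairwise coprime, so CRT works modulo lcm(m_i) when all pairwise compatibility conditions hold.
Pairwise compatibility: gcd(m_i, m_j) must divide a_i - a_j for every pair.
Merge one congruence at a time:
  Start: x ≡ 13 (mod 14).
  Combine with x ≡ 5 (mod 8): gcd(14, 8) = 2; 5 - 13 = -8, which IS divisible by 2, so compatible.
    Write x = 13 + 14·t and substitute into x ≡ 5 (mod 8): 14·t ≡ 5 − 13 = -8 (mod 8).
    Divide the congruence (and modulus) by g = 2: 7·t ≡ -4 (mod 4).
    Reduce coefficients mod 4: 3·t ≡ 0 (mod 4).
    The inverse of 3 mod 4 is 3 (since 3·3 = 9 = 2·4 + 1), so t ≡ 3·0 = 0 ≡ 0 (mod 4).
    Then x = 13 + 14·0 = 13, valid modulo lcm(14, 8) = 56: x ≡ 13 (mod 56).
  Combine with x ≡ 17 (mod 18): gcd(56, 18) = 2; 17 - 13 = 4, which IS divisible by 2, so compatible.
    Write x = 13 + 56·t and substitute into x ≡ 17 (mod 18): 56·t ≡ 17 − 13 = 4 (mod 18).
    Divide the congruence (and modulus) by g = 2: 28·t ≡ 2 (mod 9).
    Reduce coefficients mod 9: 1·t ≡ 2 (mod 9).
    So t ≡ 2 (mod 9).
    Then x = 13 + 56·2 = 125, valid modulo lcm(56, 18) = 504: x ≡ 125 (mod 504).
Verify: 125 mod 14 = 13, 125 mod 8 = 5, 125 mod 18 = 17.

x ≡ 125 (mod 504).


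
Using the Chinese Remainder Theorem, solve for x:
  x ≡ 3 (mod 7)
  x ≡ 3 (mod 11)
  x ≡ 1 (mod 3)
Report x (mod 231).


Moduli 7, 11, 3 are pairwise coprime; by CRT there is a unique solution modulo M = 7 · 11 · 3 = 231.
Solve pairwise, accumulating the modulus:
  Start with x ≡ 3 (mod 7).
  Combine with x ≡ 3 (mod 11): since gcd(7, 11) = 1, we get a unique residue mod 77.
    Write x = 3 + 7·t and substitute into x ≡ 3 (mod 11): 7·t ≡ 3 − 3 = 0 (mod 11).
    The inverse of 7 mod 11 is 8 (since 7·8 = 56 = 5·11 + 1), so t ≡ 8·0 = 0 ≡ 0 (mod 11).
    Then x = 3 + 7·0 = 3, valid modulo lcm(7, 11) = 77: x ≡ 3 (mod 77).
  Combine with x ≡ 1 (mod 3): since gcd(77, 3) = 1, we get a unique residue mod 231.
    Write x = 3 + 77·t and substitute into x ≡ 1 (mod 3): 77·t ≡ 1 − 3 = -2 (mod 3).
    Reduce coefficients mod 3: 2·t ≡ 1 (mod 3).
    The inverse of 2 mod 3 is 2 (since 2·2 = 4 = 1·3 + 1), so t ≡ 2·1 = 2 ≡ 2 (mod 3).
    Then x = 3 + 77·2 = 157, valid modulo lcm(77, 3) = 231: x ≡ 157 (mod 231).
Verify: 157 mod 7 = 3 ✓, 157 mod 11 = 3 ✓, 157 mod 3 = 1 ✓.

x ≡ 157 (mod 231).


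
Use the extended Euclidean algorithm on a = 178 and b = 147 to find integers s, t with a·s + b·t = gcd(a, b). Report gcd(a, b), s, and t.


Euclidean algorithm on (178, 147) — divide until remainder is 0:
  178 = 1 · 147 + 31
  147 = 4 · 31 + 23
  31 = 1 · 23 + 8
  23 = 2 · 8 + 7
  8 = 1 · 7 + 1
  7 = 7 · 1 + 0
gcd(178, 147) = 1.
Track Bezout coefficients alongside the remainders: start with r₀ = 178 = a·1 + b·0 (s = 1, t = 0) and r₁ = 147 = a·0 + b·1 (s = 0, t = 1); each new remainder r_{k+1} = r_{k-1} − q_k·r_k inherits s_{k+1} = s_{k-1} − q_k·s_k, t_{k+1} = t_{k-1} − q_k·t_k, so r_k = a·s_k + b·t_k at every step:
  q = 1: r = 31, s = 1 − 1·0 = 1, t = 0 − 1·1 = -1  (check: 178·1 + 147·(-1) = 31)
  q = 4: r = 23, s = 0 − 4·1 = -4, t = 1 − 4·(-1) = 5  (check: 178·(-4) + 147·5 = 23)
  q = 1: r = 8, s = 1 − 1·(-4) = 5, t = -1 − 1·5 = -6  (check: 178·5 + 147·(-6) = 8)
  q = 2: r = 7, s = -4 − 2·5 = -14, t = 5 − 2·(-6) = 17  (check: 178·(-14) + 147·17 = 7)
  q = 1: r = 1, s = 5 − 1·(-14) = 19, t = -6 − 1·17 = -23  (check: 178·19 + 147·(-23) = 1)
The row with r = 1 (the gcd) gives the Bezout coefficients s = 19, t = -23.
Result: 178 · (19) + 147 · (-23) = 1.

gcd(178, 147) = 1; s = 19, t = -23 (check: 178·19 + 147·(-23) = 1).


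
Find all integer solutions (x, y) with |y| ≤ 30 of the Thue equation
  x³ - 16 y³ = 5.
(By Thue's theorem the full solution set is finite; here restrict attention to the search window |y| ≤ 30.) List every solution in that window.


The equation is x³ - 16y³ = 5. For fixed y, x³ = 16·y³ + 5, so a solution requires the RHS to be a perfect cube.
Strategy: iterate y from -30 to 30, compute RHS = 16·y³ + 5, and check whether it is a (positive or negative) perfect cube.
Check small values of y:
  y = 0: RHS = 5 is not a perfect cube.
  y = 1: RHS = 21 is not a perfect cube.
  y = -1: RHS = -11 is not a perfect cube.
  y = 2: RHS = 133 is not a perfect cube.
  y = -2: RHS = -123 is not a perfect cube.
  y = 3: RHS = 437 is not a perfect cube.
  y = -3: RHS = -427 is not a perfect cube.
Continuing the search up to |y| = 30 finds no solutions either.
No (x, y) in the scanned range satisfies the equation.

No integer solutions with |y| ≤ 30.


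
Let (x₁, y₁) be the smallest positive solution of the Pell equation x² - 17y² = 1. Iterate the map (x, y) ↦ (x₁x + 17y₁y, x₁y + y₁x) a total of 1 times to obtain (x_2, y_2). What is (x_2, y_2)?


Step 1: Find the fundamental solution (x₁, y₁) of x² - 17y² = 1.
  Expand √17 as a continued fraction. a₀ = ⌊√17⌋ = 4; iterate m_{k+1} = d_k·a_k − m_k, d_{k+1} = (17 − m_{k+1}²)/d_k, a_{k+1} = ⌊(a₀ + m_{k+1})/d_{k+1}⌋ (starting m₀ = 0, d₀ = 1), with convergents p_k = a_k·p_{k-1} + p_{k-2}, q_k = a_k·q_{k-1} + q_{k-2} (p₋₁ = 1, q₋₁ = 0):
  k = 0: a₀ = 4; p₀/q₀ = 4/1; p₀² − 17·q₀² = 16 − 17 = -1.
  k = 1: m = 4, d = 1, a = ⌊(4 + 4)/1⌋ = 8; p/q = (8·4 + 1)/(8·1 + 0) = 33/8; p² − 17·q² = 1089 − 1088 = 1.
  The first convergent with p² − 17·q² = 1 gives the fundamental solution (x₁, y₁) = (33, 8).
Step 2: Apply the recurrence (x_{n+1}, y_{n+1}) = (x₁x_n + 17y₁y_n, x₁y_n + y₁x_n) repeatedly.
  From (x_1, y_1) = (33, 8): x_2 = 33·33 + 17·8·8 = 2177; y_2 = 33·8 + 8·33 = 528.
Step 3: Verify x_2² - 17·y_2² = 4739329 - 4739328 = 1 (should be 1). ✓

(x_1, y_1) = (33, 8); (x_2, y_2) = (2177, 528).


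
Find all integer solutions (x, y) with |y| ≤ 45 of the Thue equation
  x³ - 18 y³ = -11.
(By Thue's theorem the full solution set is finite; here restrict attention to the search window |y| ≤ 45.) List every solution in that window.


The equation is x³ - 18y³ = -11. For fixed y, x³ = 18·y³ − 11, so a solution requires the RHS to be a perfect cube.
Strategy: iterate y from -45 to 45, compute RHS = 18·y³ − 11, and check whether it is a (positive or negative) perfect cube.
Check small values of y:
  y = 0: RHS = -11 is not a perfect cube.
  y = 1: RHS = 7 is not a perfect cube.
  y = -1: RHS = -29 is not a perfect cube.
  y = 2: RHS = 133 is not a perfect cube.
  y = -2: RHS = -155 is not a perfect cube.
  y = 3: RHS = 475 is not a perfect cube.
  y = -3: RHS = -497 is not a perfect cube.
Continuing the search up to |y| = 45 finds no solutions either.
No (x, y) in the scanned range satisfies the equation.

No integer solutions with |y| ≤ 45.


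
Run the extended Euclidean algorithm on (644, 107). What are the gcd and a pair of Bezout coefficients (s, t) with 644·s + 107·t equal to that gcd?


Euclidean algorithm on (644, 107) — divide until remainder is 0:
  644 = 6 · 107 + 2
  107 = 53 · 2 + 1
  2 = 2 · 1 + 0
gcd(644, 107) = 1.
Track Bezout coefficients alongside the remainders: start with r₀ = 644 = a·1 + b·0 (s = 1, t = 0) and r₁ = 107 = a·0 + b·1 (s = 0, t = 1); each new remainder r_{k+1} = r_{k-1} − q_k·r_k inherits s_{k+1} = s_{k-1} − q_k·s_k, t_{k+1} = t_{k-1} − q_k·t_k, so r_k = a·s_k + b·t_k at every step:
  q = 6: r = 2, s = 1 − 6·0 = 1, t = 0 − 6·1 = -6  (check: 644·1 + 107·(-6) = 2)
  q = 53: r = 1, s = 0 − 53·1 = -53, t = 1 − 53·(-6) = 319  (check: 644·(-53) + 107·319 = 1)
The row with r = 1 (the gcd) gives the Bezout coefficients s = -53, t = 319.
Result: 644 · (-53) + 107 · (319) = 1.

gcd(644, 107) = 1; s = -53, t = 319 (check: 644·(-53) + 107·319 = 1).


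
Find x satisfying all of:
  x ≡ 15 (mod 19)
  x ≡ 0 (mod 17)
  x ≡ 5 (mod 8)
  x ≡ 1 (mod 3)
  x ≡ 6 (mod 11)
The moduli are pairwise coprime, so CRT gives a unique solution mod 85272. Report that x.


Product of moduli M = 19 · 17 · 8 · 3 · 11 = 85272.
Merge one congruence at a time:
  Start: x ≡ 15 (mod 19).
  Combine with x ≡ 0 (mod 17); new modulus lcm = 323.
    Write x = 15 + 19·t and substitute into x ≡ 0 (mod 17): 19·t ≡ 0 − 15 = -15 (mod 17).
    Reduce coefficients mod 17: 2·t ≡ 2 (mod 17).
    The inverse of 2 mod 17 is 9 (since 2·9 = 18 = 1·17 + 1), so t ≡ 9·2 = 18 ≡ 1 (mod 17).
    Then x = 15 + 19·1 = 34, valid modulo lcm(19, 17) = 323: x ≡ 34 (mod 323).
  Combine with x ≡ 5 (mod 8); new modulus lcm = 2584.
    Write x = 34 + 323·t and substitute into x ≡ 5 (mod 8): 323·t ≡ 5 − 34 = -29 (mod 8).
    Reduce coefficients mod 8: 3·t ≡ 3 (mod 8).
    The inverse of 3 mod 8 is 3 (since 3·3 = 9 = 1·8 + 1), so t ≡ 3·3 = 9 ≡ 1 (mod 8).
    Then x = 34 + 323·1 = 357, valid modulo lcm(323, 8) = 2584: x ≡ 357 (mod 2584).
  Combine with x ≡ 1 (mod 3); new modulus lcm = 7752.
    Write x = 357 + 2584·t and substitute into x ≡ 1 (mod 3): 2584·t ≡ 1 − 357 = -356 (mod 3).
    Reduce coefficients mod 3: 1·t ≡ 1 (mod 3).
    So t ≡ 1 (mod 3).
    Then x = 357 + 2584·1 = 2941, valid modulo lcm(2584, 3) = 7752: x ≡ 2941 (mod 7752).
  Combine with x ≡ 6 (mod 11); new modulus lcm = 85272.
    Write x = 2941 + 7752·t and substitute into x ≡ 6 (mod 11): 7752·t ≡ 6 − 2941 = -2935 (mod 11).
    Reduce coefficients mod 11: 8·t ≡ 2 (mod 11).
    The inverse of 8 mod 11 is 7 (since 8·7 = 56 = 5·11 + 1), so t ≡ 7·2 = 14 ≡ 3 (mod 11).
    Then x = 2941 + 7752·3 = 26197, valid modulo lcm(7752, 11) = 85272: x ≡ 26197 (mod 85272).
Verify against each original: 26197 mod 19 = 15, 26197 mod 17 = 0, 26197 mod 8 = 5, 26197 mod 3 = 1, 26197 mod 11 = 6.

x ≡ 26197 (mod 85272).


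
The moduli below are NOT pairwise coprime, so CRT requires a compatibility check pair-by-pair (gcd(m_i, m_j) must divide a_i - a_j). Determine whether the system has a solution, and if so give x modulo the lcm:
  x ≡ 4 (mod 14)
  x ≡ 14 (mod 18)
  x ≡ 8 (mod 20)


Moduli 14, 18, 20 are not pairwise coprime, so CRT works modulo lcm(m_i) when all pairwise compatibility conditions hold.
Pairwise compatibility: gcd(m_i, m_j) must divide a_i - a_j for every pair.
Merge one congruence at a time:
  Start: x ≡ 4 (mod 14).
  Combine with x ≡ 14 (mod 18): gcd(14, 18) = 2; 14 - 4 = 10, which IS divisible by 2, so compatible.
    Write x = 4 + 14·t and substitute into x ≡ 14 (mod 18): 14·t ≡ 14 − 4 = 10 (mod 18).
    Divide the congruence (and modulus) by g = 2: 7·t ≡ 5 (mod 9).
    The inverse of 7 mod 9 is 4 (since 7·4 = 28 = 3·9 + 1), so t ≡ 4·5 = 20 ≡ 2 (mod 9).
    Then x = 4 + 14·2 = 32, valid modulo lcm(14, 18) = 126: x ≡ 32 (mod 126).
  Combine with x ≡ 8 (mod 20): gcd(126, 20) = 2; 8 - 32 = -24, which IS divisible by 2, so compatible.
    Write x = 32 + 126·t and substitute into x ≡ 8 (mod 20): 126·t ≡ 8 − 32 = -24 (mod 20).
    Divide the congruence (and modulus) by g = 2: 63·t ≡ -12 (mod 10).
    Reduce coefficients mod 10: 3·t ≡ 8 (mod 10).
    The inverse of 3 mod 10 is 7 (since 3·7 = 21 = 2·10 + 1), so t ≡ 7·8 = 56 ≡ 6 (mod 10).
    Then x = 32 + 126·6 = 788, valid modulo lcm(126, 20) = 1260: x ≡ 788 (mod 1260).
Verify: 788 mod 14 = 4, 788 mod 18 = 14, 788 mod 20 = 8.

x ≡ 788 (mod 1260).


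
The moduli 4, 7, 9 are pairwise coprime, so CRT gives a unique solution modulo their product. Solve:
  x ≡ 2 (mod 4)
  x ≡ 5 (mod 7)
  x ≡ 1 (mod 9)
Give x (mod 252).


Moduli 4, 7, 9 are pairwise coprime; by CRT there is a unique solution modulo M = 4 · 7 · 9 = 252.
Solve pairwise, accumulating the modulus:
  Start with x ≡ 2 (mod 4).
  Combine with x ≡ 5 (mod 7): since gcd(4, 7) = 1, we get a unique residue mod 28.
    Write x = 2 + 4·t and substitute into x ≡ 5 (mod 7): 4·t ≡ 5 − 2 = 3 (mod 7).
    The inverse of 4 mod 7 is 2 (since 4·2 = 8 = 1·7 + 1), so t ≡ 2·3 = 6 ≡ 6 (mod 7).
    Then x = 2 + 4·6 = 26, valid modulo lcm(4, 7) = 28: x ≡ 26 (mod 28).
  Combine with x ≡ 1 (mod 9): since gcd(28, 9) = 1, we get a unique residue mod 252.
    Write x = 26 + 28·t and substitute into x ≡ 1 (mod 9): 28·t ≡ 1 − 26 = -25 (mod 9).
    Reduce coefficients mod 9: 1·t ≡ 2 (mod 9).
    So t ≡ 2 (mod 9).
    Then x = 26 + 28·2 = 82, valid modulo lcm(28, 9) = 252: x ≡ 82 (mod 252).
Verify: 82 mod 4 = 2 ✓, 82 mod 7 = 5 ✓, 82 mod 9 = 1 ✓.

x ≡ 82 (mod 252).


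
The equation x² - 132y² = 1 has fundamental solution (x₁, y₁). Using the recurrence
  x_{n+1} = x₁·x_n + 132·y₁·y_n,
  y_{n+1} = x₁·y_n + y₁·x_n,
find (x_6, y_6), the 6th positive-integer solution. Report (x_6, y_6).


Step 1: Find the fundamental solution (x₁, y₁) of x² - 132y² = 1.
  Expand √132 as a continued fraction. a₀ = ⌊√132⌋ = 11; iterate m_{k+1} = d_k·a_k − m_k, d_{k+1} = (132 − m_{k+1}²)/d_k, a_{k+1} = ⌊(a₀ + m_{k+1})/d_{k+1}⌋ (starting m₀ = 0, d₀ = 1), with convergents p_k = a_k·p_{k-1} + p_{k-2}, q_k = a_k·q_{k-1} + q_{k-2} (p₋₁ = 1, q₋₁ = 0):
  k = 0: a₀ = 11; p₀/q₀ = 11/1; p₀² − 132·q₀² = 121 − 132 = -11.
  k = 1: m = 11, d = 11, a = ⌊(11 + 11)/11⌋ = 2; p/q = (2·11 + 1)/(2·1 + 0) = 23/2; p² − 132·q² = 529 − 528 = 1.
  The first convergent with p² − 132·q² = 1 gives the fundamental solution (x₁, y₁) = (23, 2).
Step 2: Apply the recurrence (x_{n+1}, y_{n+1}) = (x₁x_n + 132y₁y_n, x₁y_n + y₁x_n) repeatedly.
  From (x_1, y_1) = (23, 2): x_2 = 23·23 + 132·2·2 = 1057; y_2 = 23·2 + 2·23 = 92.
  From (x_2, y_2) = (1057, 92): x_3 = 23·1057 + 132·2·92 = 48599; y_3 = 23·92 + 2·1057 = 4230.
  From (x_3, y_3) = (48599, 4230): x_4 = 23·48599 + 132·2·4230 = 2234497; y_4 = 23·4230 + 2·48599 = 194488.
  From (x_4, y_4) = (2234497, 194488): x_5 = 23·2234497 + 132·2·194488 = 102738263; y_5 = 23·194488 + 2·2234497 = 8942218.
  From (x_5, y_5) = (102738263, 8942218): x_6 = 23·102738263 + 132·2·8942218 = 4723725601; y_6 = 23·8942218 + 2·102738263 = 411147540.
Step 3: Verify x_6² - 132·y_6² = 22313583553542811201 - 22313583553542811200 = 1 (should be 1). ✓

(x_1, y_1) = (23, 2); (x_6, y_6) = (4723725601, 411147540).
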